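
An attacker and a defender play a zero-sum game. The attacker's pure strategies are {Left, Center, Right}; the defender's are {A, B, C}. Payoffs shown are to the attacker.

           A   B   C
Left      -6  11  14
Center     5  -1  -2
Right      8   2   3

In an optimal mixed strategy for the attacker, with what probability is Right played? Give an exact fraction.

17/23

Row minima: Left → -6, Center → -2, Right → 2; maximin = 2.
Column maxima: A → 8, B → 11, C → 14; minimax = 8.
2 ≠ 8, so there is no saddle point; optimal play is mixed.
Center is strictly dominated by Right, so the attacker never plays it.
With Center eliminated, C is strictly dominated by B (it gives the attacker strictly more in every remaining row), so the defender never plays it.
On the remaining 2×2 (Left, Right vs A, B):
Let the attacker play Left with probability p. Expected payoff against A: (-6)p + 8(1−p) = −14p + 8; against B: 11p + 2(1−p) = 9p + 2.
Setting these equal: −14p + 8 = 9p + 2 ⇒ −23p = -6 ⇒ p = 6/23, and the value is (-14)·(6/23) + 8 = 100/23.
For the defender: with q = P(A), equating Left's and Right's payoffs gives −17q + 11 = 6q + 2 ⇒ q = 9/23.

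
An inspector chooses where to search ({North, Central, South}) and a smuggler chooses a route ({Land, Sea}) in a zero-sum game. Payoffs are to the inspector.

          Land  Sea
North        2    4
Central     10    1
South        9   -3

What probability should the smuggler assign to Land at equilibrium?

Row minima: North → 2, Central → 1, South → -3; maximin = 2.
Column maxima: Land → 10, Sea → 4; minimax = 4.
2 ≠ 4, so there is no saddle point; optimal play is mixed.
South is strictly dominated by Central, so the inspector never plays it.
On the remaining 2×2 (North, Central vs Land, Sea):
Let the inspector play North with probability p. Expected payoff against Land: 2p + 10(1−p) = −8p + 10; against Sea: 4p + 1(1−p) = 3p + 1.
Setting these equal: −8p + 10 = 3p + 1 ⇒ −11p = -9 ⇒ p = 9/11, and the value is (-8)·(9/11) + 10 = 38/11.
For the smuggler: with q = P(Land), equating North's and Central's payoffs gives −2q + 4 = 9q + 1 ⇒ q = 3/11.

3/11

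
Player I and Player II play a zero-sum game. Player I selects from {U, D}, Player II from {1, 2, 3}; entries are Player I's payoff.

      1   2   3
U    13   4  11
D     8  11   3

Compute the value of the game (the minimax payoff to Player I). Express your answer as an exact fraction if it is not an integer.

109/15

Row minima: U → 4, D → 3; maximin = 4.
Column maxima: 1 → 13, 2 → 11, 3 → 11; minimax = 11.
4 ≠ 11, so there is no saddle point; optimal play is mixed.
1 is strictly dominated by 3 (it gives Player I strictly more in every row), so Player II never plays it.
On the remaining 2×2 (U, D vs 2, 3):
Let Player I play U with probability p. Expected payoff against 2: 4p + 11(1−p) = −7p + 11; against 3: 11p + 3(1−p) = 8p + 3.
Setting these equal: −7p + 11 = 8p + 3 ⇒ −15p = -8 ⇒ p = 8/15, and the value is (-7)·(8/15) + 11 = 109/15.
For Player II: with q = P(2), equating U's and D's payoffs gives −7q + 11 = 8q + 3 ⇒ q = 8/15.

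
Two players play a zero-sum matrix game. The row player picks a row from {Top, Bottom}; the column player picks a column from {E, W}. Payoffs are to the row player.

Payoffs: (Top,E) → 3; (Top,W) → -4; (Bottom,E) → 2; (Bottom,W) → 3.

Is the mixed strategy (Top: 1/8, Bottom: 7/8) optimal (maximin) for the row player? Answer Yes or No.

Yes

Against E this mix gives (1/8)·3 + (7/8)·2 = 17/8.
Against W this mix gives (1/8)·(-4) + (7/8)·3 = 17/8.
All of the column player's active replies (E, W) yield 17/8, and no column does worse for the row player. The mix makes the column player indifferent and guarantees 17/8, so it is optimal.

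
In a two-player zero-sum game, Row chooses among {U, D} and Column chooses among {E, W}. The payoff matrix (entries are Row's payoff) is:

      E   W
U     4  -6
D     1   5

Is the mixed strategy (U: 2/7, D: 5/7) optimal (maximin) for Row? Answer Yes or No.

Against E this mix gives (2/7)·4 + (5/7)·1 = 13/7.
Against W this mix gives (2/7)·(-6) + (5/7)·5 = 13/7.
All of Column's active replies (E, W) yield 13/7, and no column does worse for Row. The mix makes Column indifferent and guarantees 13/7, so it is optimal.

Yes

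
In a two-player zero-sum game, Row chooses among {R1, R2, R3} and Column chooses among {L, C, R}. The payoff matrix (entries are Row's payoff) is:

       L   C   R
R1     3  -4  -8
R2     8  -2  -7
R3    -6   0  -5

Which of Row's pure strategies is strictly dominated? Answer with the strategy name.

R1

R2 gives a strictly higher payoff than R1 against every column: 8 > 3, -2 > -4, -7 > -8.
So R1 is strictly dominated and Row never plays it.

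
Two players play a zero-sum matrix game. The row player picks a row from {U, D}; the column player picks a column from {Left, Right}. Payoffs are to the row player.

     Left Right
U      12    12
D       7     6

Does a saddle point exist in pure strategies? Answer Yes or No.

Row minima: U → 12, D → 6; maximin = 12.
Column maxima: Left → 12, Right → 12; minimax = 12.
maximin = minimax = 12, so a saddle point exists.

Yes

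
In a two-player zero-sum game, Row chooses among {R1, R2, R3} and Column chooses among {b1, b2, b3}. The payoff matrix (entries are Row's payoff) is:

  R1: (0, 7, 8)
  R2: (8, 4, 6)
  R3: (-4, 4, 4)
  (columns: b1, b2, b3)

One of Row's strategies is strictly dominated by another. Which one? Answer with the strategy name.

R3

R1 gives a strictly higher payoff than R3 against every column: 0 > -4, 7 > 4, 8 > 4.
So R3 is strictly dominated and Row never plays it.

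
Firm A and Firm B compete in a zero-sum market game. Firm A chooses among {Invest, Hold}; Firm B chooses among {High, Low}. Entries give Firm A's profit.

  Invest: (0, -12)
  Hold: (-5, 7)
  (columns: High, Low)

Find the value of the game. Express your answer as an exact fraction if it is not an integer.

Row minima: Invest → -12, Hold → -5; maximin = -5.
Column maxima: High → 0, Low → 7; minimax = 0.
-5 ≠ 0, so there is no saddle point; optimal play is mixed.
Let Firm A play Invest with probability p. Expected payoff against High: 0p + (-5)(1−p) = 5p − 5; against Low: (-12)p + 7(1−p) = −19p + 7.
Setting these equal: 5p − 5 = −19p + 7 ⇒ 24p = 12 ⇒ p = 1/2, and the value is (5)·(1/2) − 5 = -5/2.
For Firm B: with q = P(High), equating Invest's and Hold's payoffs gives 12q − 12 = −12q + 7 ⇒ q = 19/24.

-5/2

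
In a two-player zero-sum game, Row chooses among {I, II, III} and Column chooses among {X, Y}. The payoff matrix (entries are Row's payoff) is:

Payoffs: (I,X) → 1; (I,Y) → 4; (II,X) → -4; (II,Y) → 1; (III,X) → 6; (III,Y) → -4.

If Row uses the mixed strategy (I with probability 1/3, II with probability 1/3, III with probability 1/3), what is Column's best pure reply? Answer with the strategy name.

Y

If Column plays X, Row's expected payoff is (1/3)·1 + (1/3)·(-4) + (1/3)·6 = 1.
If Column plays Y, Row's expected payoff is (1/3)·4 + (1/3)·1 + (1/3)·(-4) = 1/3.
Column minimizes Row's payoff; the smallest is 1/3, so the best response is Y.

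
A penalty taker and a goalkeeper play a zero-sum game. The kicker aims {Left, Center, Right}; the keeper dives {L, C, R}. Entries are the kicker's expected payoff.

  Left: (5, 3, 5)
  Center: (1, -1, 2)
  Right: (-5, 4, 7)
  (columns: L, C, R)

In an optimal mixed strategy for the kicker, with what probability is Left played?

9/11

Row minima: Left → 3, Center → -1, Right → -5; maximin = 3.
Column maxima: L → 5, C → 4, R → 7; minimax = 4.
3 ≠ 4, so there is no saddle point; optimal play is mixed.
Center is strictly dominated by Left, so the kicker never plays it.
R is strictly dominated by C (it gives the kicker strictly more in every row), so the keeper never plays it.
On the remaining 2×2 (Left, Right vs L, C):
Let the kicker play Left with probability p. Expected payoff against L: 5p + (-5)(1−p) = 10p − 5; against C: 3p + 4(1−p) = −p + 4.
Setting these equal: 10p − 5 = −p + 4 ⇒ 11p = 9 ⇒ p = 9/11, and the value is (10)·(9/11) − 5 = 35/11.
For the keeper: with q = P(L), equating Left's and Right's payoffs gives 2q + 3 = −9q + 4 ⇒ q = 1/11.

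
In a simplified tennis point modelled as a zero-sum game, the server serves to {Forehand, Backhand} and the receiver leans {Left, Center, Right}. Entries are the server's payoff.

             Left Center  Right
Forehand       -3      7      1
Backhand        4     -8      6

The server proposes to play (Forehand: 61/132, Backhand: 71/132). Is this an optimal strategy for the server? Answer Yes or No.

Against Left this mix gives (61/132)·(-3) + (71/132)·4 = 101/132.
Against Center this mix gives (61/132)·7 + (71/132)·(-8) = -47/44.
Against Right this mix gives (61/132)·1 + (71/132)·6 = 487/132.
The receiver will play Center, holding the server to -47/44. Shifting weight toward the row that does better against Center would raise this floor (the equalizing mix achieves 2/11 against both Center and Left), so the proposed strategy is not optimal.

No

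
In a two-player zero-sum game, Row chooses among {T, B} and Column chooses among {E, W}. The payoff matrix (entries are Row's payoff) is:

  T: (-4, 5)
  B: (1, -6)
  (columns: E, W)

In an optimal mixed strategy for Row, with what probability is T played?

7/16

Row minima: T → -4, B → -6; maximin = -4.
Column maxima: E → 1, W → 5; minimax = 1.
-4 ≠ 1, so there is no saddle point; optimal play is mixed.
Let Row play T with probability p. Expected payoff against E: (-4)p + 1(1−p) = −5p + 1; against W: 5p + (-6)(1−p) = 11p − 6.
Setting these equal: −5p + 1 = 11p − 6 ⇒ −16p = -7 ⇒ p = 7/16, and the value is (-5)·(7/16) + 1 = -19/16.
For Column: with q = P(E), equating T's and B's payoffs gives −9q + 5 = 7q − 6 ⇒ q = 11/16.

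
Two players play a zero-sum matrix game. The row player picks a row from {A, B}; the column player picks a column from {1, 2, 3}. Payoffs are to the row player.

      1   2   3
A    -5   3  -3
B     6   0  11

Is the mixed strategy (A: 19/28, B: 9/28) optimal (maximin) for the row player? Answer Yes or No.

Against 1 this mix gives (19/28)·(-5) + (9/28)·6 = -41/28.
Against 2 this mix gives (19/28)·3 + (9/28)·0 = 57/28.
Against 3 this mix gives (19/28)·(-3) + (9/28)·11 = 3/2.
The column player will play 1, holding the row player to -41/28. Shifting weight toward the row that does better against 1 would raise this floor (the equalizing mix achieves 9/7 against both 1 and 2), so the proposed strategy is not optimal.

No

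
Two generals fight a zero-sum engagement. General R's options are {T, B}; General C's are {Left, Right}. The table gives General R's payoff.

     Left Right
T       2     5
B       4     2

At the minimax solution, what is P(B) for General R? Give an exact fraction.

3/5

Row minima: T → 2, B → 2; maximin = 2.
Column maxima: Left → 4, Right → 5; minimax = 4.
2 ≠ 4, so there is no saddle point; optimal play is mixed.
Let General R play T with probability p. Expected payoff against Left: 2p + 4(1−p) = −2p + 4; against Right: 5p + 2(1−p) = 3p + 2.
Setting these equal: −2p + 4 = 3p + 2 ⇒ −5p = -2 ⇒ p = 2/5, and the value is (-2)·(2/5) + 4 = 16/5.
For General C: with q = P(Left), equating T's and B's payoffs gives −3q + 5 = 2q + 2 ⇒ q = 3/5.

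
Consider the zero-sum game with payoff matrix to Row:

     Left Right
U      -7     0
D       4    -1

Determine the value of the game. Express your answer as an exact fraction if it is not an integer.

-7/12

Row minima: U → -7, D → -1; maximin = -1.
Column maxima: Left → 4, Right → 0; minimax = 0.
-1 ≠ 0, so there is no saddle point; optimal play is mixed.
Let Row play U with probability p. Expected payoff against Left: (-7)p + 4(1−p) = −11p + 4; against Right: 0p + (-1)(1−p) = p − 1.
Setting these equal: −11p + 4 = p − 1 ⇒ −12p = -5 ⇒ p = 5/12, and the value is (-11)·(5/12) + 4 = -7/12.
For Column: with q = P(Left), equating U's and D's payoffs gives −7q = 5q − 1 ⇒ q = 1/12.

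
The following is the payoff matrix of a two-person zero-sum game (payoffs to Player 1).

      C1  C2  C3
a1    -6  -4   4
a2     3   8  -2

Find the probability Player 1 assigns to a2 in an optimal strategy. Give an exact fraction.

2/3

Row minima: a1 → -6, a2 → -2; maximin = -2.
Column maxima: C1 → 3, C2 → 8, C3 → 4; minimax = 3.
-2 ≠ 3, so there is no saddle point; optimal play is mixed.
C2 is strictly dominated by C1 (it gives Player 1 strictly more in every row), so Player 2 never plays it.
On the remaining 2×2 (a1, a2 vs C1, C3):
Let Player 1 play a1 with probability p. Expected payoff against C1: (-6)p + 3(1−p) = −9p + 3; against C3: 4p + (-2)(1−p) = 6p − 2.
Setting these equal: −9p + 3 = 6p − 2 ⇒ −15p = -5 ⇒ p = 1/3, and the value is (-9)·(1/3) + 3 = 0.
For Player 2: with q = P(C1), equating a1's and a2's payoffs gives −10q + 4 = 5q − 2 ⇒ q = 2/5.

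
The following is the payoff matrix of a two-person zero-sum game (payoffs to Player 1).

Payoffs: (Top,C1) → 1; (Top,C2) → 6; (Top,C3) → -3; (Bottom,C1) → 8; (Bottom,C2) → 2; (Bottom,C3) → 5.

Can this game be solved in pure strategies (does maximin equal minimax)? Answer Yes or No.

No

Row minima: Top → -3, Bottom → 2; maximin = 2.
Column maxima: C1 → 8, C2 → 6, C3 → 5; minimax = 5.
2 ≠ 5, so no pure-strategy equilibrium exists.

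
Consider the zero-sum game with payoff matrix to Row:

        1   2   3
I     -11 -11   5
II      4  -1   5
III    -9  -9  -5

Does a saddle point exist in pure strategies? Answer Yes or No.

Row minima: I → -11, II → -1, III → -9; maximin = -1.
Column maxima: 1 → 4, 2 → -1, 3 → 5; minimax = -1.
maximin = minimax = -1, so a saddle point exists.

Yes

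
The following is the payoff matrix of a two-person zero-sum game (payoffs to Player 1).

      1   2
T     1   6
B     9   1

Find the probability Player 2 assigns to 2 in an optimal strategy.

8/13

Row minima: T → 1, B → 1; maximin = 1.
Column maxima: 1 → 9, 2 → 6; minimax = 6.
1 ≠ 6, so there is no saddle point; optimal play is mixed.
Let Player 1 play T with probability p. Expected payoff against 1: 1p + 9(1−p) = −8p + 9; against 2: 6p + 1(1−p) = 5p + 1.
Setting these equal: −8p + 9 = 5p + 1 ⇒ −13p = -8 ⇒ p = 8/13, and the value is (-8)·(8/13) + 9 = 53/13.
For Player 2: with q = P(1), equating T's and B's payoffs gives −5q + 6 = 8q + 1 ⇒ q = 5/13.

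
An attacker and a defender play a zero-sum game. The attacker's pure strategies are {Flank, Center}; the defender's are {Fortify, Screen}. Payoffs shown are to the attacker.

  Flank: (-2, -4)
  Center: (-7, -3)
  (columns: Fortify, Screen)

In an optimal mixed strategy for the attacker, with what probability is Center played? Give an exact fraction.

Row minima: Flank → -4, Center → -7; maximin = -4.
Column maxima: Fortify → -2, Screen → -3; minimax = -3.
-4 ≠ -3, so there is no saddle point; optimal play is mixed.
Let the attacker play Flank with probability p. Expected payoff against Fortify: (-2)p + (-7)(1−p) = 5p − 7; against Screen: (-4)p + (-3)(1−p) = −p − 3.
Setting these equal: 5p − 7 = −p − 3 ⇒ 6p = 4 ⇒ p = 2/3, and the value is (5)·(2/3) − 7 = -11/3.
For the defender: with q = P(Fortify), equating Flank's and Center's payoffs gives 2q − 4 = −4q − 3 ⇒ q = 1/6.

1/3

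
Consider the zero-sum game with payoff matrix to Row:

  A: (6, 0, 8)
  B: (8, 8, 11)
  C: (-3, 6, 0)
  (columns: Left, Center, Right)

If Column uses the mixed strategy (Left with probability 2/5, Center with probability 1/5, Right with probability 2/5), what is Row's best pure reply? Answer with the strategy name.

B

Expected payoff of A: (2/5)·6 + (1/5)·0 + (2/5)·8 = 28/5.
Expected payoff of B: (2/5)·8 + (1/5)·8 + (2/5)·11 = 46/5.
Expected payoff of C: (2/5)·(-3) + (1/5)·6 + (2/5)·0 = 0.
The largest is 46/5, so Row's best response is B.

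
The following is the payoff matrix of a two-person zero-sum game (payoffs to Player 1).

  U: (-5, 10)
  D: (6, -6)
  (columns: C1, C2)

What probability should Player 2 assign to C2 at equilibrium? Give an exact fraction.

Row minima: U → -5, D → -6; maximin = -5.
Column maxima: C1 → 6, C2 → 10; minimax = 6.
-5 ≠ 6, so there is no saddle point; optimal play is mixed.
Let Player 1 play U with probability p. Expected payoff against C1: (-5)p + 6(1−p) = −11p + 6; against C2: 10p + (-6)(1−p) = 16p − 6.
Setting these equal: −11p + 6 = 16p − 6 ⇒ −27p = -12 ⇒ p = 4/9, and the value is (-11)·(4/9) + 6 = 10/9.
For Player 2: with q = P(C1), equating U's and D's payoffs gives −15q + 10 = 12q − 6 ⇒ q = 16/27.

11/27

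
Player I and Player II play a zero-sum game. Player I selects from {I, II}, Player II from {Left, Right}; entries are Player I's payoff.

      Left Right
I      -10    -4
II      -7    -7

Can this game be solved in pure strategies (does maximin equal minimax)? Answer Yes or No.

Yes

Row minima: I → -10, II → -7; maximin = -7.
Column maxima: Left → -7, Right → -4; minimax = -7.
maximin = minimax = -7, so a saddle point exists.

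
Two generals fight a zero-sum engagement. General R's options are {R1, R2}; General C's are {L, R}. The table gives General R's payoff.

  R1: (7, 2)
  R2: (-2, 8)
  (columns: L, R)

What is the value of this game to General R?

Row minima: R1 → 2, R2 → -2; maximin = 2.
Column maxima: L → 7, R → 8; minimax = 7.
2 ≠ 7, so there is no saddle point; optimal play is mixed.
Let General R play R1 with probability p. Expected payoff against L: 7p + (-2)(1−p) = 9p − 2; against R: 2p + 8(1−p) = −6p + 8.
Setting these equal: 9p − 2 = −6p + 8 ⇒ 15p = 10 ⇒ p = 2/3, and the value is (9)·(2/3) − 2 = 4.
For General C: with q = P(L), equating R1's and R2's payoffs gives 5q + 2 = −10q + 8 ⇒ q = 2/5.

4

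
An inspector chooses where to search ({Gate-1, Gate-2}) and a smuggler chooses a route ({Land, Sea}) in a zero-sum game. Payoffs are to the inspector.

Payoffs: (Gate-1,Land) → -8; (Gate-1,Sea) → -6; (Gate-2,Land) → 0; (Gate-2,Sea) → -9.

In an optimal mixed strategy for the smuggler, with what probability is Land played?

Row minima: Gate-1 → -8, Gate-2 → -9; maximin = -8.
Column maxima: Land → 0, Sea → -6; minimax = -6.
-8 ≠ -6, so there is no saddle point; optimal play is mixed.
Let the inspector play Gate-1 with probability p. Expected payoff against Land: (-8)p + 0(1−p) = −8p; against Sea: (-6)p + (-9)(1−p) = 3p − 9.
Setting these equal: −8p = 3p − 9 ⇒ −11p = -9 ⇒ p = 9/11, and the value is (-8)·(9/11) = -72/11.
For the smuggler: with q = P(Land), equating Gate-1's and Gate-2's payoffs gives −2q − 6 = 9q − 9 ⇒ q = 3/11.

3/11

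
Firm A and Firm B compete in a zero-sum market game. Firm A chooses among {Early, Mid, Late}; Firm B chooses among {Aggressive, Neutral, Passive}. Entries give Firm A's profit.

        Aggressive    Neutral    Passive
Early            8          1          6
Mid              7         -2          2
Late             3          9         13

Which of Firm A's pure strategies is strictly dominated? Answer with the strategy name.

Early gives a strictly higher payoff than Mid against every column: 8 > 7, 1 > -2, 6 > 2.
So Mid is strictly dominated and Firm A never plays it.

Mid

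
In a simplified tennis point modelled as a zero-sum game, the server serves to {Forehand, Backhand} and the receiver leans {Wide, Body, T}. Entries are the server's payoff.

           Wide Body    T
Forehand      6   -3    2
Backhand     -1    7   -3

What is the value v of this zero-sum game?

Row minima: Forehand → -3, Backhand → -3; maximin = -3.
Column maxima: Wide → 6, Body → 7, T → 2; minimax = 2.
-3 ≠ 2, so there is no saddle point; optimal play is mixed.
Wide is strictly dominated by T (it gives the server strictly more in every row), so the receiver never plays it.
On the remaining 2×2 (Forehand, Backhand vs Body, T):
Let the server play Forehand with probability p. Expected payoff against Body: (-3)p + 7(1−p) = −10p + 7; against T: 2p + (-3)(1−p) = 5p − 3.
Setting these equal: −10p + 7 = 5p − 3 ⇒ −15p = -10 ⇒ p = 2/3, and the value is (-10)·(2/3) + 7 = 1/3.
For the receiver: with q = P(Body), equating Forehand's and Backhand's payoffs gives −5q + 2 = 10q − 3 ⇒ q = 1/3.

1/3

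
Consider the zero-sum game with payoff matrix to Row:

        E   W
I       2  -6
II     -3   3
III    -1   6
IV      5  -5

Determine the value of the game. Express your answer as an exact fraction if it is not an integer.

Row minima: I → -6, II → -3, III → -1, IV → -5; maximin = -1.
Column maxima: E → 5, W → 6; minimax = 5.
-1 ≠ 5, so there is no saddle point; optimal play is mixed.
I is strictly dominated by IV, so Row never plays it.
II is strictly dominated by III, so Row never plays it.
On the remaining 2×2 (III, IV vs E, W):
Let Row play III with probability p. Expected payoff against E: (-1)p + 5(1−p) = −6p + 5; against W: 6p + (-5)(1−p) = 11p − 5.
Setting these equal: −6p + 5 = 11p − 5 ⇒ −17p = -10 ⇒ p = 10/17, and the value is (-6)·(10/17) + 5 = 25/17.
For Column: with q = P(E), equating III's and IV's payoffs gives −7q + 6 = 10q − 5 ⇒ q = 11/17.

25/17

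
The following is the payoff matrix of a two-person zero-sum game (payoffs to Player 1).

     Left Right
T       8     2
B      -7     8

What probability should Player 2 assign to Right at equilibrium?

5/7

Row minima: T → 2, B → -7; maximin = 2.
Column maxima: Left → 8, Right → 8; minimax = 8.
2 ≠ 8, so there is no saddle point; optimal play is mixed.
Let Player 1 play T with probability p. Expected payoff against Left: 8p + (-7)(1−p) = 15p − 7; against Right: 2p + 8(1−p) = −6p + 8.
Setting these equal: 15p − 7 = −6p + 8 ⇒ 21p = 15 ⇒ p = 5/7, and the value is (15)·(5/7) − 7 = 26/7.
For Player 2: with q = P(Left), equating T's and B's payoffs gives 6q + 2 = −15q + 8 ⇒ q = 2/7.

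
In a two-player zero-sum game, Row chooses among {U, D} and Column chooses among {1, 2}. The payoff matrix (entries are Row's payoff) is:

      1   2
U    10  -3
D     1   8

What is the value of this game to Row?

Row minima: U → -3, D → 1; maximin = 1.
Column maxima: 1 → 10, 2 → 8; minimax = 8.
1 ≠ 8, so there is no saddle point; optimal play is mixed.
Let Row play U with probability p. Expected payoff against 1: 10p + 1(1−p) = 9p + 1; against 2: (-3)p + 8(1−p) = −11p + 8.
Setting these equal: 9p + 1 = −11p + 8 ⇒ 20p = 7 ⇒ p = 7/20, and the value is (9)·(7/20) + 1 = 83/20.
For Column: with q = P(1), equating U's and D's payoffs gives 13q − 3 = −7q + 8 ⇒ q = 11/20.

83/20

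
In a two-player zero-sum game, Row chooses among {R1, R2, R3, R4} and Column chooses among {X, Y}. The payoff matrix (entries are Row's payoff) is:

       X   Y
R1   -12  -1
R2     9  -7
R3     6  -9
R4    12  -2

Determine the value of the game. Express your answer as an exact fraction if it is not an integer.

Row minima: R1 → -12, R2 → -7, R3 → -9, R4 → -2; maximin = -2.
Column maxima: X → 12, Y → -1; minimax = -1.
-2 ≠ -1, so there is no saddle point; optimal play is mixed.
R2 is strictly dominated by R4, so Row never plays it.
R3 is strictly dominated by R4, so Row never plays it.
On the remaining 2×2 (R1, R4 vs X, Y):
Let Row play R1 with probability p. Expected payoff against X: (-12)p + 12(1−p) = −24p + 12; against Y: (-1)p + (-2)(1−p) = p − 2.
Setting these equal: −24p + 12 = p − 2 ⇒ −25p = -14 ⇒ p = 14/25, and the value is (-24)·(14/25) + 12 = -36/25.
For Column: with q = P(X), equating R1's and R4's payoffs gives −11q − 1 = 14q − 2 ⇒ q = 1/25.

-36/25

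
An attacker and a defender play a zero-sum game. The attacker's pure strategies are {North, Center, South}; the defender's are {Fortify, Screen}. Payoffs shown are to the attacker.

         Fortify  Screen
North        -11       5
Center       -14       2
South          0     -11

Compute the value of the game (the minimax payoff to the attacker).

-121/27

Row minima: North → -11, Center → -14, South → -11; maximin = -11.
Column maxima: Fortify → 0, Screen → 5; minimax = 0.
-11 ≠ 0, so there is no saddle point; optimal play is mixed.
Center is strictly dominated by North, so the attacker never plays it.
On the remaining 2×2 (North, South vs Fortify, Screen):
Let the attacker play North with probability p. Expected payoff against Fortify: (-11)p + 0(1−p) = −11p; against Screen: 5p + (-11)(1−p) = 16p − 11.
Setting these equal: −11p = 16p − 11 ⇒ −27p = -11 ⇒ p = 11/27, and the value is (-11)·(11/27) = -121/27.
For the defender: with q = P(Fortify), equating North's and South's payoffs gives −16q + 5 = 11q − 11 ⇒ q = 16/27.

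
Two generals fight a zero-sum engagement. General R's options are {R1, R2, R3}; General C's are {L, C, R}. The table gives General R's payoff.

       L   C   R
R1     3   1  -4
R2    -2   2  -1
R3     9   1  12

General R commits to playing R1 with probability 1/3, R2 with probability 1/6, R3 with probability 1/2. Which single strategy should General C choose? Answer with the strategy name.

If General C plays L, General R's expected payoff is (1/3)·3 + (1/6)·(-2) + (1/2)·9 = 31/6.
If General C plays C, General R's expected payoff is (1/3)·1 + (1/6)·2 + (1/2)·1 = 7/6.
If General C plays R, General R's expected payoff is (1/3)·(-4) + (1/6)·(-1) + (1/2)·12 = 9/2.
General C minimizes General R's payoff; the smallest is 7/6, so the best response is C.

C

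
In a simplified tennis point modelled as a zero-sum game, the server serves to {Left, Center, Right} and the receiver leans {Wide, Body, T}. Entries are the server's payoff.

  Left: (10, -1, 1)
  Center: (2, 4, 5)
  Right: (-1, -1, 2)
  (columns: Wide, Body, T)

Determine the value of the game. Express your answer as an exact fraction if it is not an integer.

42/13

Row minima: Left → -1, Center → 2, Right → -1; maximin = 2.
Column maxima: Wide → 10, Body → 4, T → 5; minimax = 4.
2 ≠ 4, so there is no saddle point; optimal play is mixed.
Right is strictly dominated by Center, so the server never plays it.
T is strictly dominated by Body (it gives the server strictly more in every row), so the receiver never plays it.
On the remaining 2×2 (Left, Center vs Wide, Body):
Let the server play Left with probability p. Expected payoff against Wide: 10p + 2(1−p) = 8p + 2; against Body: (-1)p + 4(1−p) = −5p + 4.
Setting these equal: 8p + 2 = −5p + 4 ⇒ 13p = 2 ⇒ p = 2/13, and the value is (8)·(2/13) + 2 = 42/13.
For the receiver: with q = P(Wide), equating Left's and Center's payoffs gives 11q − 1 = −2q + 4 ⇒ q = 5/13.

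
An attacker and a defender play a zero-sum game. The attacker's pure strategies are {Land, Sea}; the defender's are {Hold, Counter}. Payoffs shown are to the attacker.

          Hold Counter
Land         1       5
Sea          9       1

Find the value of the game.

Row minima: Land → 1, Sea → 1; maximin = 1.
Column maxima: Hold → 9, Counter → 5; minimax = 5.
1 ≠ 5, so there is no saddle point; optimal play is mixed.
Let the attacker play Land with probability p. Expected payoff against Hold: 1p + 9(1−p) = −8p + 9; against Counter: 5p + 1(1−p) = 4p + 1.
Setting these equal: −8p + 9 = 4p + 1 ⇒ −12p = -8 ⇒ p = 2/3, and the value is (-8)·(2/3) + 9 = 11/3.
For the defender: with q = P(Hold), equating Land's and Sea's payoffs gives −4q + 5 = 8q + 1 ⇒ q = 1/3.

11/3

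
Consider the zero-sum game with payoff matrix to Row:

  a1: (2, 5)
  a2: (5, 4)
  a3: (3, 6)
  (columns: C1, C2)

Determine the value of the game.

Row minima: a1 → 2, a2 → 4, a3 → 3; maximin = 4.
Column maxima: C1 → 5, C2 → 6; minimax = 5.
4 ≠ 5, so there is no saddle point; optimal play is mixed.
a1 is strictly dominated by a3, so Row never plays it.
On the remaining 2×2 (a2, a3 vs C1, C2):
Let Row play a2 with probability p. Expected payoff against C1: 5p + 3(1−p) = 2p + 3; against C2: 4p + 6(1−p) = −2p + 6.
Setting these equal: 2p + 3 = −2p + 6 ⇒ 4p = 3 ⇒ p = 3/4, and the value is (2)·(3/4) + 3 = 9/2.
For Column: with q = P(C1), equating a2's and a3's payoffs gives q + 4 = −3q + 6 ⇒ q = 1/2.

9/2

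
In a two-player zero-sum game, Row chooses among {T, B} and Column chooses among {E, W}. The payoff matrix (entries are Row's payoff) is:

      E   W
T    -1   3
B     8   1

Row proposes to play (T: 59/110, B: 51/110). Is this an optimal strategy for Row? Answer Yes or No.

No

Against E this mix gives (59/110)·(-1) + (51/110)·8 = 349/110.
Against W this mix gives (59/110)·3 + (51/110)·1 = 114/55.
Column will play W, holding Row to 114/55. Shifting weight toward the row that does better against W would raise this floor (the equalizing mix achieves 25/11 against both W and E), so the proposed strategy is not optimal.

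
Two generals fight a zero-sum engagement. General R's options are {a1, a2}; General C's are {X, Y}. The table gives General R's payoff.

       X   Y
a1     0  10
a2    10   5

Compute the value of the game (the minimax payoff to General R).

Row minima: a1 → 0, a2 → 5; maximin = 5.
Column maxima: X → 10, Y → 10; minimax = 10.
5 ≠ 10, so there is no saddle point; optimal play is mixed.
Let General R play a1 with probability p. Expected payoff against X: 0p + 10(1−p) = −10p + 10; against Y: 10p + 5(1−p) = 5p + 5.
Setting these equal: −10p + 10 = 5p + 5 ⇒ −15p = -5 ⇒ p = 1/3, and the value is (-10)·(1/3) + 10 = 20/3.
For General C: with q = P(X), equating a1's and a2's payoffs gives −10q + 10 = 5q + 5 ⇒ q = 1/3.

20/3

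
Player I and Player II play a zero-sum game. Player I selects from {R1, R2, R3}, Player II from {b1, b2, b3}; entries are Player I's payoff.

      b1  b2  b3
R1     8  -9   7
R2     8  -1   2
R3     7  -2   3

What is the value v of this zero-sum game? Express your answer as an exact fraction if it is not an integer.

-1

Row minima: R1 → -9, R2 → -1, R3 → -2; maximin = -1.
Column maxima: b1 → 8, b2 → -1, b3 → 7; minimax = -1.
Since maximin = minimax = -1, there is a saddle point and the value is -1.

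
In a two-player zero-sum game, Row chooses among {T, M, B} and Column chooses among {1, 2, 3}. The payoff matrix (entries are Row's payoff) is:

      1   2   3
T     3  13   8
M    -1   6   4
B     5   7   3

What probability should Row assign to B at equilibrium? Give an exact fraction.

5/7

Row minima: T → 3, M → -1, B → 3; maximin = 3.
Column maxima: 1 → 5, 2 → 13, 3 → 8; minimax = 5.
3 ≠ 5, so there is no saddle point; optimal play is mixed.
M is strictly dominated by T, so Row never plays it.
2 is strictly dominated by 1 (it gives Row strictly more in every row), so Column never plays it.
On the remaining 2×2 (T, B vs 1, 3):
Let Row play T with probability p. Expected payoff against 1: 3p + 5(1−p) = −2p + 5; against 3: 8p + 3(1−p) = 5p + 3.
Setting these equal: −2p + 5 = 5p + 3 ⇒ −7p = -2 ⇒ p = 2/7, and the value is (-2)·(2/7) + 5 = 31/7.
For Column: with q = P(1), equating T's and B's payoffs gives −5q + 8 = 2q + 3 ⇒ q = 5/7.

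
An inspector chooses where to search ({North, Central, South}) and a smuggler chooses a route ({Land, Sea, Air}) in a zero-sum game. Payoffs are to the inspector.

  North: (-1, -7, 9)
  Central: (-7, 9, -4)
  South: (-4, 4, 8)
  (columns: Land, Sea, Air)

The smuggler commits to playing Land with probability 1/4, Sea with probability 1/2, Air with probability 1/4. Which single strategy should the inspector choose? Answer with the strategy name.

Expected payoff of North: (1/4)·(-1) + (1/2)·(-7) + (1/4)·9 = -3/2.
Expected payoff of Central: (1/4)·(-7) + (1/2)·9 + (1/4)·(-4) = 7/4.
Expected payoff of South: (1/4)·(-4) + (1/2)·4 + (1/4)·8 = 3.
The largest is 3, so the inspector's best response is South.

South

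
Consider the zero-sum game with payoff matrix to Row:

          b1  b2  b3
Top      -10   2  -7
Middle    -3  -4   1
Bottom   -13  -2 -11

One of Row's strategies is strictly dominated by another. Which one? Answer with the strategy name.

Bottom

Top gives a strictly higher payoff than Bottom against every column: -10 > -13, 2 > -2, -7 > -11.
So Bottom is strictly dominated and Row never plays it.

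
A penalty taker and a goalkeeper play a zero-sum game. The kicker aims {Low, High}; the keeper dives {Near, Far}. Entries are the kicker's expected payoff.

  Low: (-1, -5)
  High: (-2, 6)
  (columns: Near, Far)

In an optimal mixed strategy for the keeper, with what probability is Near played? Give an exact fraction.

11/12

Row minima: Low → -5, High → -2; maximin = -2.
Column maxima: Near → -1, Far → 6; minimax = -1.
-2 ≠ -1, so there is no saddle point; optimal play is mixed.
Let the kicker play Low with probability p. Expected payoff against Near: (-1)p + (-2)(1−p) = p − 2; against Far: (-5)p + 6(1−p) = −11p + 6.
Setting these equal: p − 2 = −11p + 6 ⇒ 12p = 8 ⇒ p = 2/3, and the value is (1)·(2/3) − 2 = -4/3.
For the keeper: with q = P(Near), equating Low's and High's payoffs gives 4q − 5 = −8q + 6 ⇒ q = 11/12.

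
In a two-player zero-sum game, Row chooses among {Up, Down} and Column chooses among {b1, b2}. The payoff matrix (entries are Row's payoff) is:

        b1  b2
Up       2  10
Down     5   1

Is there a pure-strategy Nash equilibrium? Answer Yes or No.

No

Row minima: Up → 2, Down → 1; maximin = 2.
Column maxima: b1 → 5, b2 → 10; minimax = 5.
2 ≠ 5, so no pure-strategy equilibrium exists.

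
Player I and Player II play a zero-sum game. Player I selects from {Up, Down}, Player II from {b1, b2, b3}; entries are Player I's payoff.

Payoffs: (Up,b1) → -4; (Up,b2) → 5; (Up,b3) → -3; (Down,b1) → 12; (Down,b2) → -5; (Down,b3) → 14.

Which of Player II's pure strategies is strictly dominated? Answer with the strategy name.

b1 holds Player I's payoff strictly below b3 in every row: -4 < -3, 12 < 14.
So b3 is strictly dominated for Player II.

b3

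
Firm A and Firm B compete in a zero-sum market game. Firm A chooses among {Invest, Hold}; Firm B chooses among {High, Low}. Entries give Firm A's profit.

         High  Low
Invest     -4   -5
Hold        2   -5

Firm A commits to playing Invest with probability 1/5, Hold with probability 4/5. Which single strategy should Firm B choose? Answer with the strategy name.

If Firm B plays High, Firm A's expected payoff is (1/5)·(-4) + (4/5)·2 = 4/5.
If Firm B plays Low, Firm A's expected payoff is (1/5)·(-5) + (4/5)·(-5) = -5.
Firm B minimizes Firm A's payoff; the smallest is -5, so the best response is Low.

Low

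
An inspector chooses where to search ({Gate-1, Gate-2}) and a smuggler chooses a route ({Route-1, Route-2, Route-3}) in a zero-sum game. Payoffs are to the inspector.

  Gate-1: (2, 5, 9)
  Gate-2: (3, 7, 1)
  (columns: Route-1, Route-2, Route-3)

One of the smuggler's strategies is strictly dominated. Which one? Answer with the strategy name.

Route-2

Route-1 holds the inspector's payoff strictly below Route-2 in every row: 2 < 5, 3 < 7.
So Route-2 is strictly dominated for the smuggler.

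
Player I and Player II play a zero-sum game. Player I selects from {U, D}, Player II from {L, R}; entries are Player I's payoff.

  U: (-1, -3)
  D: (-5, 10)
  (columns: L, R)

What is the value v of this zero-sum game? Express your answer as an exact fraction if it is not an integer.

-25/17

Row minima: U → -3, D → -5; maximin = -3.
Column maxima: L → -1, R → 10; minimax = -1.
-3 ≠ -1, so there is no saddle point; optimal play is mixed.
Let Player I play U with probability p. Expected payoff against L: (-1)p + (-5)(1−p) = 4p − 5; against R: (-3)p + 10(1−p) = −13p + 10.
Setting these equal: 4p − 5 = −13p + 10 ⇒ 17p = 15 ⇒ p = 15/17, and the value is (4)·(15/17) − 5 = -25/17.
For Player II: with q = P(L), equating U's and D's payoffs gives 2q − 3 = −15q + 10 ⇒ q = 13/17.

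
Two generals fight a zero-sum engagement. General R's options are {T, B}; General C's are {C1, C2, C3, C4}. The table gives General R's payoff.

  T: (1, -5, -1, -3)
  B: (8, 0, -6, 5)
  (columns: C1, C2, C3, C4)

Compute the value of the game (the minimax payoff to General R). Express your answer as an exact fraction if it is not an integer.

-3

Row minima: T → -5, B → -6; maximin = -5.
Column maxima: C1 → 8, C2 → 0, C3 → -1, C4 → 5; minimax = -1.
-5 ≠ -1, so there is no saddle point; optimal play is mixed.
C1 is strictly dominated by C2 (it gives General R strictly more in every row), so General C never plays it.
C4 is strictly dominated by C2 (it gives General R strictly more in every row), so General C never plays it.
On the remaining 2×2 (T, B vs C2, C3):
Let General R play T with probability p. Expected payoff against C2: (-5)p + 0(1−p) = −5p; against C3: (-1)p + (-6)(1−p) = 5p − 6.
Setting these equal: −5p = 5p − 6 ⇒ −10p = -6 ⇒ p = 3/5, and the value is (-5)·(3/5) = -3.
For General C: with q = P(C2), equating T's and B's payoffs gives −4q − 1 = 6q − 6 ⇒ q = 1/2.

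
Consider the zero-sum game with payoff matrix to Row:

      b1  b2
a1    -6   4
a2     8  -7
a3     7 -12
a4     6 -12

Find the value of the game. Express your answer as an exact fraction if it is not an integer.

Row minima: a1 → -6, a2 → -7, a3 → -12, a4 → -12; maximin = -6.
Column maxima: b1 → 8, b2 → 4; minimax = 4.
-6 ≠ 4, so there is no saddle point; optimal play is mixed.
a3 is strictly dominated by a2, so Row never plays it.
a4 is strictly dominated by a2, so Row never plays it.
On the remaining 2×2 (a1, a2 vs b1, b2):
Let Row play a1 with probability p. Expected payoff against b1: (-6)p + 8(1−p) = −14p + 8; against b2: 4p + (-7)(1−p) = 11p − 7.
Setting these equal: −14p + 8 = 11p − 7 ⇒ −25p = -15 ⇒ p = 3/5, and the value is (-14)·(3/5) + 8 = -2/5.
For Column: with q = P(b1), equating a1's and a2's payoffs gives −10q + 4 = 15q − 7 ⇒ q = 11/25.

-2/5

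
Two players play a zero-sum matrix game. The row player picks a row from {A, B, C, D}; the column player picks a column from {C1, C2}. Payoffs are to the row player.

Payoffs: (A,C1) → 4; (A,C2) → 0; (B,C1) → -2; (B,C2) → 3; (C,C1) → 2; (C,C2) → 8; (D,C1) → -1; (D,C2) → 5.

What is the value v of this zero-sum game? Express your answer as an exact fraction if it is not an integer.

Row minima: A → 0, B → -2, C → 2, D → -1; maximin = 2.
Column maxima: C1 → 4, C2 → 8; minimax = 4.
2 ≠ 4, so there is no saddle point; optimal play is mixed.
B is strictly dominated by C, so the row player never plays it.
D is strictly dominated by C, so the row player never plays it.
On the remaining 2×2 (A, C vs C1, C2):
Let the row player play A with probability p. Expected payoff against C1: 4p + 2(1−p) = 2p + 2; against C2: 0p + 8(1−p) = −8p + 8.
Setting these equal: 2p + 2 = −8p + 8 ⇒ 10p = 6 ⇒ p = 3/5, and the value is (2)·(3/5) + 2 = 16/5.
For the column player: with q = P(C1), equating A's and C's payoffs gives 4q = −6q + 8 ⇒ q = 4/5.

16/5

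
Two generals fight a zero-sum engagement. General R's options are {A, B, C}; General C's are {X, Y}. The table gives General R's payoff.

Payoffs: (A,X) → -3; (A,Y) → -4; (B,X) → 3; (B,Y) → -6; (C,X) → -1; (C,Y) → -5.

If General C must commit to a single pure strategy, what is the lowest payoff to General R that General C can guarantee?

Column maxima: X → 3, Y → -4.
The smallest of these is -4.

-4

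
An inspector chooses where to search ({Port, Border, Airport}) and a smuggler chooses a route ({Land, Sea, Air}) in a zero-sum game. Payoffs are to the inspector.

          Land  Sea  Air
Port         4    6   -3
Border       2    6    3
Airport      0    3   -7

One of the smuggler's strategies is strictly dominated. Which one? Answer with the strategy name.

Sea

Land holds the inspector's payoff strictly below Sea in every row: 4 < 6, 2 < 6, 0 < 3.
So Sea is strictly dominated for the smuggler.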